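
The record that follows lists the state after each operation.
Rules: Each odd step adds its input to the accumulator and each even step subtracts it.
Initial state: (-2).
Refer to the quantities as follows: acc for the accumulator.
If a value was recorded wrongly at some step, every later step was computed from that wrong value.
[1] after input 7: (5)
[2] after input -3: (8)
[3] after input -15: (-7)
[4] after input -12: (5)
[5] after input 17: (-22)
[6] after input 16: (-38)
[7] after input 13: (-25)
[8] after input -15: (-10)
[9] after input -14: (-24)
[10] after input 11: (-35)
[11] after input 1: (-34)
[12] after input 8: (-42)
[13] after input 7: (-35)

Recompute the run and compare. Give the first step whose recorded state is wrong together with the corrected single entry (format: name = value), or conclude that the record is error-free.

Recomputing the run from the initial state:
step 1: acc = 5
step 2: acc = 8
step 3: acc = -7
step 4: acc = 5
step 5: acc = 22
step 6: acc = 6
step 7: acc = 19
step 8: acc = 34
step 9: acc = 20
step 10: acc = 9
step 11: acc = 10
step 12: acc = 2
step 13: acc = 9
The first disagreement with the record is at step 5, where the value should be acc = 22.

step 5, acc = 22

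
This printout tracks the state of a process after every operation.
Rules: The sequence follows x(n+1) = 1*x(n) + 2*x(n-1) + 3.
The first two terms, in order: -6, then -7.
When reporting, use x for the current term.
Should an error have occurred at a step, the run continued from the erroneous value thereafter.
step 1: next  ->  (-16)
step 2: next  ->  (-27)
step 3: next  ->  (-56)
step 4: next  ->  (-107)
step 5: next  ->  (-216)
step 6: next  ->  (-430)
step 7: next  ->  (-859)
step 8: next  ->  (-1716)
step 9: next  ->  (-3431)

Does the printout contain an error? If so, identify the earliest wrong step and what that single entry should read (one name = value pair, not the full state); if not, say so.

step 6, x = -427

Recomputing the run from the initial state:
step 1: x = -16
step 2: x = -27
step 3: x = -56
step 4: x = -107
step 5: x = -216
step 6: x = -427
step 7: x = -856
step 8: x = -1707
step 9: x = -3416
The first disagreement with the printout is at step 6, where the value should be x = -427.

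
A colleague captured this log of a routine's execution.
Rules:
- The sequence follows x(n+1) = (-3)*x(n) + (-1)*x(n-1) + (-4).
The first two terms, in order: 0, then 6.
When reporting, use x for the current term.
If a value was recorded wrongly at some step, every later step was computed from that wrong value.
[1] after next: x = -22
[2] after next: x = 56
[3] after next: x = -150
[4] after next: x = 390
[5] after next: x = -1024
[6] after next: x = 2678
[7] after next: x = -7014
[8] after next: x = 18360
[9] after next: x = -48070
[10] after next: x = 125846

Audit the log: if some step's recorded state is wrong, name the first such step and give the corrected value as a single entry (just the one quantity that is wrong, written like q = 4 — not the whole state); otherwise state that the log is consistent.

no error

Recomputing the run from the initial state:
step 1: x = -22
step 2: x = 56
step 3: x = -150
step 4: x = 390
step 5: x = -1024
step 6: x = 2678
step 7: x = -7014
step 8: x = 18360
step 9: x = -48070
step 10: x = 125846
This matches the log at every step.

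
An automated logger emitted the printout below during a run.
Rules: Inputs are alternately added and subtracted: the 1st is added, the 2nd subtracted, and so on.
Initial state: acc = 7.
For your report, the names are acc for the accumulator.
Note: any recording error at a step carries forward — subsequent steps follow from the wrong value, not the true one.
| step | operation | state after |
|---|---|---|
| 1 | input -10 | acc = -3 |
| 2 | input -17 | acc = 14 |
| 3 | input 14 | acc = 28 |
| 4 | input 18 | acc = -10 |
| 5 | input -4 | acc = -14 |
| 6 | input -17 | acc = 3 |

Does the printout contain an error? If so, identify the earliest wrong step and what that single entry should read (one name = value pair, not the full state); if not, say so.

step 4, acc = 10

1. acc = 7 + -10 = -3 (checks out)
2. acc = -3 - -17 = 14 (no discrepancy)
3. acc = 14 + 14 = 28 (in agreement)
4. acc = 28 - 18 = 10 (a discrepancy with the printout)
Step 4 is the first one off; corrected, acc = 10.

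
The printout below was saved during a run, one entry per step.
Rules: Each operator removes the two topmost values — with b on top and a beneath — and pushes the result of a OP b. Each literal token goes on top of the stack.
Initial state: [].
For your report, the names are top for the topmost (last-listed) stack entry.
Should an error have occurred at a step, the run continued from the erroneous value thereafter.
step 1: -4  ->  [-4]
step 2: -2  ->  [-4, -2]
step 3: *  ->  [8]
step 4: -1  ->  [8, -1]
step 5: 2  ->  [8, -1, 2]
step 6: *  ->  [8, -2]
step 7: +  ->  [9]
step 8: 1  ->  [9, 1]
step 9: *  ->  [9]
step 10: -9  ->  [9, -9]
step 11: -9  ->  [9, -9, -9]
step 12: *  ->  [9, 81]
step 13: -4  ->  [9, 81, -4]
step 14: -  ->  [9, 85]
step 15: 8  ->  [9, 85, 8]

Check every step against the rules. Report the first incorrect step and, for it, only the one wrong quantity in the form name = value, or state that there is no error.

step 7, top = 6

Step 1: push -4: top = -4 — verified.
Step 2: push -2: top = -2 — agrees with the printout.
Step 3: -4 * -2 = 8 — same as recorded.
Step 4: push -1: top = -1 — verified.
Step 5: push 2: top = 2 — in agreement.
Step 6: -1 * 2 = -2 — confirmed correct.
Step 7: 8 + -2 = 6 — the printout disagrees here.
That makes step 7 the first incorrect line — top = 6 is what it should show.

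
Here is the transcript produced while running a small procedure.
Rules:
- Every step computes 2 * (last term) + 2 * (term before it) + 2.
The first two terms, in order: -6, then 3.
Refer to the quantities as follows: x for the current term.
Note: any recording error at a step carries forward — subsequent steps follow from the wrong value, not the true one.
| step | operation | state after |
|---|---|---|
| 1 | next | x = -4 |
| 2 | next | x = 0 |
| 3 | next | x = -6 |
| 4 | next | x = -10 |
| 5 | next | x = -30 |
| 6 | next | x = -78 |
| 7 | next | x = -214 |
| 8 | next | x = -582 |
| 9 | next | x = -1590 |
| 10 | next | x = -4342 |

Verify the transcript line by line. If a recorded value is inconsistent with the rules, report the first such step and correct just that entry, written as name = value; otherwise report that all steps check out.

no error

Step 1: x = 2*(3) + (2)*(-6) + (2) = -4 — exactly as logged.
Step 2: x = 2*(-4) + (2)*(3) + (2) = 0 — verified.
Step 3: x = 2*(0) + (2)*(-4) + (2) = -6 — verified.
Step 4: x = 2*(-6) + (2)*(0) + (2) = -10 — same as recorded.
Step 5: x = 2*(-10) + (2)*(-6) + (2) = -30 — exactly as logged.
Step 6: x = 2*(-30) + (2)*(-10) + (2) = -78 — consistent with the transcript.
Step 7: x = 2*(-78) + (2)*(-30) + (2) = -214 — checks out.
Step 8: x = 2*(-214) + (2)*(-78) + (2) = -582 — agrees with the transcript.
Step 9: x = 2*(-582) + (2)*(-214) + (2) = -1590 — verified.
Step 10: x = 2*(-1590) + (2)*(-582) + (2) = -4342 — verified.
Every step is consistent.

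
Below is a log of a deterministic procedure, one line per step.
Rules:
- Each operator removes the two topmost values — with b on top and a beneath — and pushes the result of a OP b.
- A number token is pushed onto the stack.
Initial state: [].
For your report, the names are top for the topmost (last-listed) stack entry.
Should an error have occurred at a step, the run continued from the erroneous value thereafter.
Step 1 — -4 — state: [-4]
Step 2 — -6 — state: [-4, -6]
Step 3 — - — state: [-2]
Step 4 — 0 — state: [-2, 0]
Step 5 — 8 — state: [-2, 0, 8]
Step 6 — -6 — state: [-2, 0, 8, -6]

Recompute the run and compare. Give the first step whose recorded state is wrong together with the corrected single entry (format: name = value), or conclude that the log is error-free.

step 3, top = 2

Recomputing the run from the initial state:
step 1: [-4]
step 2: [-4, -6]
step 3: [2]
step 4: [2, 0]
step 5: [2, 0, 8]
step 6: [2, 0, 8, -6]
The first disagreement with the log is at step 3, where the value should be top = 2.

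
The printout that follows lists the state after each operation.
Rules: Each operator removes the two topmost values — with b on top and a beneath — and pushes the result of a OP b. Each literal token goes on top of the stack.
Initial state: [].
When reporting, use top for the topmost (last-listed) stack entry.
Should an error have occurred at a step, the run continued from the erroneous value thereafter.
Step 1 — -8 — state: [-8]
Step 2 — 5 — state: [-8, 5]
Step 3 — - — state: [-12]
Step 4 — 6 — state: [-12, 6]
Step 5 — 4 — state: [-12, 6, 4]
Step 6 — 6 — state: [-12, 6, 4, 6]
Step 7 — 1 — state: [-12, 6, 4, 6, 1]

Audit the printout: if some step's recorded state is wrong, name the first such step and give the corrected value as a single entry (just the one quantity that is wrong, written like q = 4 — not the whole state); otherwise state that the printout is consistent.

step 3, top = -13

Step 1: push -8: top = -8 — confirmed correct.
Step 2: push 5: top = 5 — checks out.
Step 3: -8 - 5 = -13 — the entry is off here.
The audit stops at step 3: the recorded entry is wrong and should be top = -13.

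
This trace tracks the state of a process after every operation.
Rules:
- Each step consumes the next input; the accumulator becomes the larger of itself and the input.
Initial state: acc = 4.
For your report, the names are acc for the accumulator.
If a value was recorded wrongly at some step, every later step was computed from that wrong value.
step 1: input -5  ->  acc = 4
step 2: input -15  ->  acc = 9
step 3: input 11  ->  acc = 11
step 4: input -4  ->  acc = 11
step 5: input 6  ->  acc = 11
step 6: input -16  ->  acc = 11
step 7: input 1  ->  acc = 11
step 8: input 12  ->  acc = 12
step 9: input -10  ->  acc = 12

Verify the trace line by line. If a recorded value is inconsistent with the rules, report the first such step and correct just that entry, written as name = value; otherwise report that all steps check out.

step 2, acc = 4

Step 1: acc = max(4, -5) = 4 — exactly as logged.
Step 2: acc = max(4, -15) = 4 — the recorded entry deviates here.
So the first discrepancy is step 2, where the right value is acc = 4.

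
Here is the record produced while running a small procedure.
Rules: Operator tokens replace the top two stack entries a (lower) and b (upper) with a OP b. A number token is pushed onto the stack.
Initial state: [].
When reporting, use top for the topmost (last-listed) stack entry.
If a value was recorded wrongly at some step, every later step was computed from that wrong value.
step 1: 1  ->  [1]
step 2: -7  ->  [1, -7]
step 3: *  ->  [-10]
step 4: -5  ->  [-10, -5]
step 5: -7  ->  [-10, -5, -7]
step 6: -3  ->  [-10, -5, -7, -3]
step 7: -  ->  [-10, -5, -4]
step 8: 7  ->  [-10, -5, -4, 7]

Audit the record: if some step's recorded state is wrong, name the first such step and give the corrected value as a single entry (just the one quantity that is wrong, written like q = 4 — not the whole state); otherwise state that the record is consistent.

Step 1: push 1: top = 1 — verified.
Step 2: push -7: top = -7 — exactly as logged.
Step 3: 1 * -7 = -7 — the record has a different value.
So the first discrepancy is step 3, where the right value is top = -7.

step 3, top = -7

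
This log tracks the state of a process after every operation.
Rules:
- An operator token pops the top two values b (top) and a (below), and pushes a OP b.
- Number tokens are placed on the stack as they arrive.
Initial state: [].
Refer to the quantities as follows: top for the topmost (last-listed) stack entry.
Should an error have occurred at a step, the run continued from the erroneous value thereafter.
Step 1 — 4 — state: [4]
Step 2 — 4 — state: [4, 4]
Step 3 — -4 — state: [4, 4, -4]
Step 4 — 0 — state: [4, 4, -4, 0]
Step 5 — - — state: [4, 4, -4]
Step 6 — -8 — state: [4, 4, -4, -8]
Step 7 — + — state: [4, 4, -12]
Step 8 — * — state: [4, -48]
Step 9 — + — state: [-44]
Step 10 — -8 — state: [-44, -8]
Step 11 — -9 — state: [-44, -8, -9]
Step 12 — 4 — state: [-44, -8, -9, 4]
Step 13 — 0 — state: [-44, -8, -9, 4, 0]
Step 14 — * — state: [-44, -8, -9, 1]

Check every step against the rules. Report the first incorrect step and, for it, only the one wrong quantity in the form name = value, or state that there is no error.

step 14, top = 0

1. push 4: top = 4 (no discrepancy)
2. push 4: top = 4 (verified)
3. push -4: top = -4 (checks out)
4. push 0: top = 0 (agrees with the log)
5. -4 - 0 = -4 (verified)
6. push -8: top = -8 (confirmed correct)
7. -4 + -8 = -12 (confirmed correct)
8. 4 * -12 = -48 (confirmed correct)
9. 4 + -48 = -44 (consistent with the log)
10. push -8: top = -8 (exactly as logged)
11. push -9: top = -9 (verified)
12. push 4: top = 4 (matches)
13. push 0: top = 0 (no discrepancy)
14. 4 * 0 = 0 (the recorded entry deviates here)
Step 14 is the first one off; corrected, top = 0.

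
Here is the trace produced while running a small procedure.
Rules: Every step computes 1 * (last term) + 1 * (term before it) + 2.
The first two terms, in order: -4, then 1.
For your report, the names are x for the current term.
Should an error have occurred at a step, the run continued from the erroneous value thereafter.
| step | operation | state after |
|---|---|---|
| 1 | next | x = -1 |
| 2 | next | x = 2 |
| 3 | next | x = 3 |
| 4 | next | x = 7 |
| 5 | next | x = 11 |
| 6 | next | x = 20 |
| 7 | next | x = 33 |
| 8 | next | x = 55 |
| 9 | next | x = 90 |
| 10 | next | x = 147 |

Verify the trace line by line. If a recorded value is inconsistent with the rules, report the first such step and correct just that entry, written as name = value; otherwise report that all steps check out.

step 5, x = 12

Step 1: x = 1*(1) + (1)*(-4) + (2) = -1 — verified.
Step 2: x = 1*(-1) + (1)*(1) + (2) = 2 — same as recorded.
Step 3: x = 1*(2) + (1)*(-1) + (2) = 3 — checks out.
Step 4: x = 1*(3) + (1)*(2) + (2) = 7 — same as recorded.
Step 5: x = 1*(7) + (1)*(3) + (2) = 12 — a discrepancy with the trace.
Conclusion: step 5 carries the first error; the entry should be x = 12.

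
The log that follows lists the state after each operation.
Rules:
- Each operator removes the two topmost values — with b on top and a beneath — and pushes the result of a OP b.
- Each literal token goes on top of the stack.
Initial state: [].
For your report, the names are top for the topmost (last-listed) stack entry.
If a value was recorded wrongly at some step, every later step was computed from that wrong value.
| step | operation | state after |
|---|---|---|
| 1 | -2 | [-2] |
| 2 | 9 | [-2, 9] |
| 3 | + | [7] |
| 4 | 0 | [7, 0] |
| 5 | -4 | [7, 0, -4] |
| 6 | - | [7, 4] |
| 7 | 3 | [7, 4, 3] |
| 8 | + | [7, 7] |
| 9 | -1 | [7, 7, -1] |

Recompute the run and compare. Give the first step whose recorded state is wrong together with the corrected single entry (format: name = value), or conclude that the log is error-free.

Step 1: push -2: top = -2 — in agreement.
Step 2: push 9: top = 9 — confirmed correct.
Step 3: -2 + 9 = 7 — consistent with the log.
Step 4: push 0: top = 0 — in agreement.
Step 5: push -4: top = -4 — exactly as logged.
Step 6: 0 - -4 = 4 — checks out.
Step 7: push 3: top = 3 — consistent with the log.
Step 8: 4 + 3 = 7 — consistent with the log.
Step 9: push -1: top = -1 — same as recorded.
Every step is consistent.

no error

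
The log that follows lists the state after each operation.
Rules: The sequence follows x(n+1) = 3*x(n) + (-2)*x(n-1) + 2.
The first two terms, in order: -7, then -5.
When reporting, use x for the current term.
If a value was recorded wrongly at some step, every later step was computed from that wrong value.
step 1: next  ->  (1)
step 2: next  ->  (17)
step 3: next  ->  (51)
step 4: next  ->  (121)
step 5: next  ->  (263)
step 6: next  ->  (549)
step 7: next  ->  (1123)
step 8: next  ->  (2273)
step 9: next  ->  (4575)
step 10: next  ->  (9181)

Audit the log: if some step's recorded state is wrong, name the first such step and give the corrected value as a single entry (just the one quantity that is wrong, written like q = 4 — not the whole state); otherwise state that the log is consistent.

1. x = 3*(-5) + (-2)*(-7) + (2) = 1 (exactly as logged)
2. x = 3*(1) + (-2)*(-5) + (2) = 15 (the entry is off here)
Conclusion: step 2 carries the first error; the entry should be x = 15.

step 2, x = 15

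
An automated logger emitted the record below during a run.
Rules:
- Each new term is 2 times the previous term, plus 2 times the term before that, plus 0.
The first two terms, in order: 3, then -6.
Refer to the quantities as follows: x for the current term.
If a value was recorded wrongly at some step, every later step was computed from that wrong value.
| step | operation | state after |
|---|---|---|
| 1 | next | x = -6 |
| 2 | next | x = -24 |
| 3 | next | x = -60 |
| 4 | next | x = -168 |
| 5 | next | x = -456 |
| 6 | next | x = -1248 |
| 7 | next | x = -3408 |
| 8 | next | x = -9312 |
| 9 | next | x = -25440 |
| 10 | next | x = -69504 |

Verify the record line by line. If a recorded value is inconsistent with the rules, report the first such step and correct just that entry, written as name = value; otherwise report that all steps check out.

no error

Recomputing the run from the initial state:
step 1: x = -6
step 2: x = -24
step 3: x = -60
step 4: x = -168
step 5: x = -456
step 6: x = -1248
step 7: x = -3408
step 8: x = -9312
step 9: x = -25440
step 10: x = -69504
This matches the record at every step.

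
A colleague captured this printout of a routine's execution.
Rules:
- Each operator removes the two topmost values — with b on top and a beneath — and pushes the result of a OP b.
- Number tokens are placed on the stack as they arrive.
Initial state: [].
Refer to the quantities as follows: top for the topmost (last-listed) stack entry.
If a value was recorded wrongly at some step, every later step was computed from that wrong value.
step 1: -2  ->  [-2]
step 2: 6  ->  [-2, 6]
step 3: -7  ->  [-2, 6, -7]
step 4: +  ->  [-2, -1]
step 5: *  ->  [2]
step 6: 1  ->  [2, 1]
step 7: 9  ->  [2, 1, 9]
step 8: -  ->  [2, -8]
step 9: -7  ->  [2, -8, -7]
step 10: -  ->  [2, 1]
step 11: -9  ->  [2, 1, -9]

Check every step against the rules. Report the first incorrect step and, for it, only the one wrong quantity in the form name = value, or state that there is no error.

step 10, top = -1

Step 1: push -2: top = -2 — exactly as logged.
Step 2: push 6: top = 6 — in agreement.
Step 3: push -7: top = -7 — agrees with the printout.
Step 4: 6 + -7 = -1 — confirmed correct.
Step 5: -2 * -1 = 2 — confirmed correct.
Step 6: push 1: top = 1 — agrees with the printout.
Step 7: push 9: top = 9 — no discrepancy.
Step 8: 1 - 9 = -8 — exactly as logged.
Step 9: push -7: top = -7 — agrees with the printout.
Step 10: -8 - -7 = -1 — this is not what the printout shows.
So the first discrepancy is step 10, where the right value is top = -1.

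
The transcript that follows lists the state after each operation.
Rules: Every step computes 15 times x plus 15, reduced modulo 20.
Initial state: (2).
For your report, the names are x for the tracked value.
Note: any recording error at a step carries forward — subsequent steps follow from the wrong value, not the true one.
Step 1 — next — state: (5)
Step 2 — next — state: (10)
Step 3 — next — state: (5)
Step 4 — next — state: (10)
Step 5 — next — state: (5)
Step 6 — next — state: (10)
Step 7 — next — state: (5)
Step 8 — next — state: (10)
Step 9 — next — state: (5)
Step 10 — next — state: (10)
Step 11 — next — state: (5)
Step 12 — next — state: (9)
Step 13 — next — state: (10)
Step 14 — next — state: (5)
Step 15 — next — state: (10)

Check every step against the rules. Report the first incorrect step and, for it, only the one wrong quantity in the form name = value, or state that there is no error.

Recomputing the run from the initial state:
step 1: x = 5
step 2: x = 10
step 3: x = 5
step 4: x = 10
step 5: x = 5
step 6: x = 10
step 7: x = 5
step 8: x = 10
step 9: x = 5
step 10: x = 10
step 11: x = 5
step 12: x = 10
step 13: x = 5
step 14: x = 10
step 15: x = 5
The first disagreement with the transcript is at step 12, where the value should be x = 10.

step 12, x = 10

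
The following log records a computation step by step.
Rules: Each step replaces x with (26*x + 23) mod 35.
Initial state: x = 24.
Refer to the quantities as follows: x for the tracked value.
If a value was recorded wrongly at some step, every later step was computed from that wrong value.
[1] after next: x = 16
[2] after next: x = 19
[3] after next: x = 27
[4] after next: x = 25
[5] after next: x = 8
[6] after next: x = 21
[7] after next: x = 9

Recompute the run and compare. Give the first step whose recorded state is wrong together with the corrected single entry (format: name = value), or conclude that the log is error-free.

step 1, x = 17

step 1: x = (26*24 + 23) mod 35 = 17 -> the entry is off here
The earliest wrong entry is at step 1: it should read x = 17.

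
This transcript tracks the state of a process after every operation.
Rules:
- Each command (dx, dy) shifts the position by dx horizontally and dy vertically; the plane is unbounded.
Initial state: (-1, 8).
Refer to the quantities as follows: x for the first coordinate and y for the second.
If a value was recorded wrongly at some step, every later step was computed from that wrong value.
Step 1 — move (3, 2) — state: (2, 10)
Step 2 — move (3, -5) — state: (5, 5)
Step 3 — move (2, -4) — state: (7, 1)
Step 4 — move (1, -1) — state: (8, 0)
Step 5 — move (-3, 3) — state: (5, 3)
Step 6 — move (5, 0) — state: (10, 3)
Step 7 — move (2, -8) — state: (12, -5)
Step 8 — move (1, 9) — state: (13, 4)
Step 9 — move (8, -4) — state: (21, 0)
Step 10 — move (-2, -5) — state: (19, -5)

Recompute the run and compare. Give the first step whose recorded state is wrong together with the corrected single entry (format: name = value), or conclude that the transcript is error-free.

Step 1: x = -1 + (3) = 2, y = 8 + (2) = 10 — confirmed correct.
Step 2: x = 2 + (3) = 5, y = 10 + (-5) = 5 — checks out.
Step 3: x = 5 + (2) = 7, y = 5 + (-4) = 1 — in agreement.
Step 4: x = 7 + (1) = 8, y = 1 + (-1) = 0 — consistent with the transcript.
Step 5: x = 8 + (-3) = 5, y = 0 + (3) = 3 — checks out.
Step 6: x = 5 + (5) = 10, y = 3 + (0) = 3 — consistent with the transcript.
Step 7: x = 10 + (2) = 12, y = 3 + (-8) = -5 — same as recorded.
Step 8: x = 12 + (1) = 13, y = -5 + (9) = 4 — same as recorded.
Step 9: x = 13 + (8) = 21, y = 4 + (-4) = 0 — in agreement.
Step 10: x = 21 + (-2) = 19, y = 0 + (-5) = -5 — same as recorded.
All steps check out; nothing to correct.

no error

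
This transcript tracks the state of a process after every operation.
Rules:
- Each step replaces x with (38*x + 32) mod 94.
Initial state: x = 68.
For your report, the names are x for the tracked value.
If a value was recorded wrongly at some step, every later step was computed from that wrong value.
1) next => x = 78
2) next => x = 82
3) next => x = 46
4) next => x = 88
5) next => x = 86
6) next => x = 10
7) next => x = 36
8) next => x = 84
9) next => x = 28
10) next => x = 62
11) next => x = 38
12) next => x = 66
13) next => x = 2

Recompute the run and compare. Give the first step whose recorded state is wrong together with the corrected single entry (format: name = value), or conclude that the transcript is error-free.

no error

1. x = (38*68 + 32) mod 94 = 78 (matches)
2. x = (38*78 + 32) mod 94 = 82 (no discrepancy)
3. x = (38*82 + 32) mod 94 = 46 (checks out)
4. x = (38*46 + 32) mod 94 = 88 (consistent with the transcript)
5. x = (38*88 + 32) mod 94 = 86 (matches)
6. x = (38*86 + 32) mod 94 = 10 (checks out)
7. x = (38*10 + 32) mod 94 = 36 (verified)
8. x = (38*36 + 32) mod 94 = 84 (verified)
9. x = (38*84 + 32) mod 94 = 28 (same as recorded)
10. x = (38*28 + 32) mod 94 = 62 (consistent with the transcript)
11. x = (38*62 + 32) mod 94 = 38 (no discrepancy)
12. x = (38*38 + 32) mod 94 = 66 (exactly as logged)
13. x = (38*66 + 32) mod 94 = 2 (confirmed correct)
No step deviates from the rules.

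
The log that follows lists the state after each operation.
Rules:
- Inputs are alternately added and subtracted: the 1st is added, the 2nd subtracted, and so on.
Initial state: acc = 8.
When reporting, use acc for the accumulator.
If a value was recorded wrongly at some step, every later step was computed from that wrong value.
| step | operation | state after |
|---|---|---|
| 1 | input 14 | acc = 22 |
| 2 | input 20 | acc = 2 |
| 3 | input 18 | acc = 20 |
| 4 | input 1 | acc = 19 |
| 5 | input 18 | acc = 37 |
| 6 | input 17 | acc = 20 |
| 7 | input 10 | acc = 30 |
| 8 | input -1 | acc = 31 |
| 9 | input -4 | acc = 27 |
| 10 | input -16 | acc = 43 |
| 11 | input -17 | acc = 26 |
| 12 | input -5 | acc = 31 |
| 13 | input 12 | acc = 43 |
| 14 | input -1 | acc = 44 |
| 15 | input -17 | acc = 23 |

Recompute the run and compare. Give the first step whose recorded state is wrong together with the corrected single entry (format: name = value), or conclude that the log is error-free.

step 15, acc = 27

1. acc = 8 + 14 = 22 (exactly as logged)
2. acc = 22 - 20 = 2 (exactly as logged)
3. acc = 2 + 18 = 20 (consistent with the log)
4. acc = 20 - 1 = 19 (confirmed correct)
5. acc = 19 + 18 = 37 (matches)
6. acc = 37 - 17 = 20 (checks out)
7. acc = 20 + 10 = 30 (exactly as logged)
8. acc = 30 - -1 = 31 (confirmed correct)
9. acc = 31 + -4 = 27 (exactly as logged)
10. acc = 27 - -16 = 43 (checks out)
11. acc = 43 + -17 = 26 (confirmed correct)
12. acc = 26 - -5 = 31 (same as recorded)
13. acc = 31 + 12 = 43 (confirmed correct)
14. acc = 43 - -1 = 44 (verified)
15. acc = 44 + -17 = 27 (the recorded entry deviates here)
Step 15 is the first one off; corrected, acc = 27.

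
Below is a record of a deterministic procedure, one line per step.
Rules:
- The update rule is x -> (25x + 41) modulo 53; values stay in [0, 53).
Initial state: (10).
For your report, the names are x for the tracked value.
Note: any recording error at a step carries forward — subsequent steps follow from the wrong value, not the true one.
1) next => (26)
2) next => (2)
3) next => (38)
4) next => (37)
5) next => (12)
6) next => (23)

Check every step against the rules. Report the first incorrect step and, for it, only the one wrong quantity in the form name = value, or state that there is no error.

Step 1: x = (25*10 + 41) mod 53 = 26 — no discrepancy.
Step 2: x = (25*26 + 41) mod 53 = 2 — confirmed correct.
Step 3: x = (25*2 + 41) mod 53 = 38 — agrees with the record.
Step 4: x = (25*38 + 41) mod 53 = 37 — verified.
Step 5: x = (25*37 + 41) mod 53 = 12 — confirmed correct.
Step 6: x = (25*12 + 41) mod 53 = 23 — same as recorded.
Each recorded entry agrees with the recomputation.

no error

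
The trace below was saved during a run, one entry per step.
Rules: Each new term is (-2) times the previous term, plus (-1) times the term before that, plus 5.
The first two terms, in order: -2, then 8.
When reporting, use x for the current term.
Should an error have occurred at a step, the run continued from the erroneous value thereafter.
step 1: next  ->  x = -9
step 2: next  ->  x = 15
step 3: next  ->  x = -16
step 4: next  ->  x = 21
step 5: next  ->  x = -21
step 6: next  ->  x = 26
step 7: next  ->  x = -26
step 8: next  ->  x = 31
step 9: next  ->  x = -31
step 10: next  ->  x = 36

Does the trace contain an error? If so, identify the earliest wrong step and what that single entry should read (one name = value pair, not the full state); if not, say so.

step 4, x = 22

1. x = -2*(8) + (-1)*(-2) + (5) = -9 (in agreement)
2. x = -2*(-9) + (-1)*(8) + (5) = 15 (exactly as logged)
3. x = -2*(15) + (-1)*(-9) + (5) = -16 (confirmed correct)
4. x = -2*(-16) + (-1)*(15) + (5) = 22 (this is not what the trace shows)
That makes step 4 the first incorrect line — x = 22 is what it should show.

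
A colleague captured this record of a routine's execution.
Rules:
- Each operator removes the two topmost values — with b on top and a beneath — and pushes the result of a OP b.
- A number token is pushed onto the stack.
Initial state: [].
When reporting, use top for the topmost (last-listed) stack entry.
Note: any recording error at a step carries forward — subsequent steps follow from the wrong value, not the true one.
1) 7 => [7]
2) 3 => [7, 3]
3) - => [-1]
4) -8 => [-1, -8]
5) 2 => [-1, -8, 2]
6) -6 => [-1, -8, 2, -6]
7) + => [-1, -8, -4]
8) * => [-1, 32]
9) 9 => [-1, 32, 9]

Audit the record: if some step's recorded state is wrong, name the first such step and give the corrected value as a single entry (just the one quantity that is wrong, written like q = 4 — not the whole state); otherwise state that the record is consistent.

step 3, top = 4

step 1: push 7: top = 7 -> verified
step 2: push 3: top = 3 -> consistent with the record
step 3: 7 - 3 = 4 -> a discrepancy with the record
Conclusion: step 3 carries the first error; the entry should be top = 4.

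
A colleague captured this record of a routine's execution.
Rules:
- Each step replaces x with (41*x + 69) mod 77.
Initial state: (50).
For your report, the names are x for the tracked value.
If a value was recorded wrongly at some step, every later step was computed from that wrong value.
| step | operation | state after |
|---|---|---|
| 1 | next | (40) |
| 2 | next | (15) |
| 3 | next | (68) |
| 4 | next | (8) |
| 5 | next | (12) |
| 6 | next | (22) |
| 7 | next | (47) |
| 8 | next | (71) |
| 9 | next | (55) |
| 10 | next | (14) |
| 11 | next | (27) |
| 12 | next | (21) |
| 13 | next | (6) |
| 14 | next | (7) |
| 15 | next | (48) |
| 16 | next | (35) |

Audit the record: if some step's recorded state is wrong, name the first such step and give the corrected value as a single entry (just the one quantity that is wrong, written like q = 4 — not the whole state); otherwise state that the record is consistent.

1. x = (41*50 + 69) mod 77 = 40 (exactly as logged)
2. x = (41*40 + 69) mod 77 = 15 (consistent with the record)
3. x = (41*15 + 69) mod 77 = 68 (no discrepancy)
4. x = (41*68 + 69) mod 77 = 8 (in agreement)
5. x = (41*8 + 69) mod 77 = 12 (confirmed correct)
6. x = (41*12 + 69) mod 77 = 22 (exactly as logged)
7. x = (41*22 + 69) mod 77 = 47 (checks out)
8. x = (41*47 + 69) mod 77 = 71 (checks out)
9. x = (41*71 + 69) mod 77 = 54 (the entry is off here)
First deviation found at step 9; the corrected entry is x = 54.

step 9, x = 54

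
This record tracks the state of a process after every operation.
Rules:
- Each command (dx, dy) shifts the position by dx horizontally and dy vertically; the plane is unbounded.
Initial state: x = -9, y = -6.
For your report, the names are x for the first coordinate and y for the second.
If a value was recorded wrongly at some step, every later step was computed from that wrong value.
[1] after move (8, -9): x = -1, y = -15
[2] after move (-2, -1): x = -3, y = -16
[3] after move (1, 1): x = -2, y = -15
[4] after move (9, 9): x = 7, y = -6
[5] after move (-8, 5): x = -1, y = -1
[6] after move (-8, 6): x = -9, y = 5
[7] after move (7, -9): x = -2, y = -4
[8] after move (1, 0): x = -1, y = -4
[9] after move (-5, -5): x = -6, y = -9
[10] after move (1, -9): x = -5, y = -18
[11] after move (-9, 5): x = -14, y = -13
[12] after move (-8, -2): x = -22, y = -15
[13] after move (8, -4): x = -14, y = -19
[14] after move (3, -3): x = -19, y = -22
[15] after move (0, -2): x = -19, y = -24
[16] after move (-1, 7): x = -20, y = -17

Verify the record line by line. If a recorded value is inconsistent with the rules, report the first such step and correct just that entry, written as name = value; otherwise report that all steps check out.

Recomputing the run from the initial state:
step 1: x = -1, y = -15
step 2: x = -3, y = -16
step 3: x = -2, y = -15
step 4: x = 7, y = -6
step 5: x = -1, y = -1
step 6: x = -9, y = 5
step 7: x = -2, y = -4
step 8: x = -1, y = -4
step 9: x = -6, y = -9
step 10: x = -5, y = -18
step 11: x = -14, y = -13
step 12: x = -22, y = -15
step 13: x = -14, y = -19
step 14: x = -11, y = -22
step 15: x = -11, y = -24
step 16: x = -12, y = -17
The first disagreement with the record is at step 14, where the value should be x = -11.

step 14, x = -11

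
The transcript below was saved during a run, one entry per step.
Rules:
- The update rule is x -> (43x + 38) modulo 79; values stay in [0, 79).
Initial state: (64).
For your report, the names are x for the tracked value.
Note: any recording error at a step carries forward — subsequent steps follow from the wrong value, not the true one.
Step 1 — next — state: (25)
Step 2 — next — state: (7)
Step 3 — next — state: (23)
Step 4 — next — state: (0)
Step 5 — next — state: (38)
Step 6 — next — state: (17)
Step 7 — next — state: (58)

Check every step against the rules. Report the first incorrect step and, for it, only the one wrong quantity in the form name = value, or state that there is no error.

Recomputing the run from the initial state:
step 1: x = 25
step 2: x = 7
step 3: x = 23
step 4: x = 0
step 5: x = 38
step 6: x = 13
step 7: x = 44
The first disagreement with the transcript is at step 6, where the value should be x = 13.

step 6, x = 13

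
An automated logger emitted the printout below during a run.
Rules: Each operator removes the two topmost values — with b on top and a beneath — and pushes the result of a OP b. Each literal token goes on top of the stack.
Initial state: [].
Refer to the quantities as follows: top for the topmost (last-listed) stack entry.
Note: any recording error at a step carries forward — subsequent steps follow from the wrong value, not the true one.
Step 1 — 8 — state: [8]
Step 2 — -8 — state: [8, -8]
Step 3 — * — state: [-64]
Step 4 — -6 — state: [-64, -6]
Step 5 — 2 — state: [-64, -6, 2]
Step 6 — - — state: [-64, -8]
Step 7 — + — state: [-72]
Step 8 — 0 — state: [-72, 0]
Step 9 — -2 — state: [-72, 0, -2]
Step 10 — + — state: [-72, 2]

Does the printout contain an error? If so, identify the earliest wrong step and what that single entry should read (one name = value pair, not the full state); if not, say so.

Recomputing the run from the initial state:
step 1: [8]
step 2: [8, -8]
step 3: [-64]
step 4: [-64, -6]
step 5: [-64, -6, 2]
step 6: [-64, -8]
step 7: [-72]
step 8: [-72, 0]
step 9: [-72, 0, -2]
step 10: [-72, -2]
The first disagreement with the printout is at step 10, where the value should be top = -2.

step 10, top = -2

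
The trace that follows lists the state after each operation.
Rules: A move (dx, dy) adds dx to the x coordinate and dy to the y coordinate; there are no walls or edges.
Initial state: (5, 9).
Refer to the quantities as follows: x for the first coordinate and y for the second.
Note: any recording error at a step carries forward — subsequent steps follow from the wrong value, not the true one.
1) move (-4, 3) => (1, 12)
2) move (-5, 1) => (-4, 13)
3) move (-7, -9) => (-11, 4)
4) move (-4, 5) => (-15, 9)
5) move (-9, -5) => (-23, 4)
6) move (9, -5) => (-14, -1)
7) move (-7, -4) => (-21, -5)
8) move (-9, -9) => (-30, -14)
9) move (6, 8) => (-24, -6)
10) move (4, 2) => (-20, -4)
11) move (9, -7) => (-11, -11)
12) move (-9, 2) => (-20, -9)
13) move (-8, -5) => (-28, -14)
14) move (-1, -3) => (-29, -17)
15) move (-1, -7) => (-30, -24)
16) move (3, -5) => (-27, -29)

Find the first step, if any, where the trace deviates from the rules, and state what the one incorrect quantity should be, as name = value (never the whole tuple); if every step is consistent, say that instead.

Step 1: x = 5 + (-4) = 1, y = 9 + (3) = 12 — verified.
Step 2: x = 1 + (-5) = -4, y = 12 + (1) = 13 — in agreement.
Step 3: x = -4 + (-7) = -11, y = 13 + (-9) = 4 — no discrepancy.
Step 4: x = -11 + (-4) = -15, y = 4 + (5) = 9 — exactly as logged.
Step 5: x = -15 + (-9) = -24, y = 9 + (-5) = 4 — not what was recorded.
That makes step 5 the first incorrect line — x = -24 is what it should show.

step 5, x = -24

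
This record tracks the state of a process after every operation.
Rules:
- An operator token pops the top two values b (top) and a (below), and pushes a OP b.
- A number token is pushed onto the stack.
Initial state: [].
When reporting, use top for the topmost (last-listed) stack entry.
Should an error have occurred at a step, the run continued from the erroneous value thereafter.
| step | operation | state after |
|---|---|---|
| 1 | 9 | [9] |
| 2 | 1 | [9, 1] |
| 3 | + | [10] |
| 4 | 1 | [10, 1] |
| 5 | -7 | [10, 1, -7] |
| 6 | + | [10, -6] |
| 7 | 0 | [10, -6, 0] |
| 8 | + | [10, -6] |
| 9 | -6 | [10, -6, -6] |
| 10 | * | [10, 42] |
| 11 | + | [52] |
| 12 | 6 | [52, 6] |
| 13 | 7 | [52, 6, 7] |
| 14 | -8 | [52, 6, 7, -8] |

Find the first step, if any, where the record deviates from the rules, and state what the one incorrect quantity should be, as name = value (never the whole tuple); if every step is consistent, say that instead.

Recomputing the run from the initial state:
step 1: [9]
step 2: [9, 1]
step 3: [10]
step 4: [10, 1]
step 5: [10, 1, -7]
step 6: [10, -6]
step 7: [10, -6, 0]
step 8: [10, -6]
step 9: [10, -6, -6]
step 10: [10, 36]
step 11: [46]
step 12: [46, 6]
step 13: [46, 6, 7]
step 14: [46, 6, 7, -8]
The first disagreement with the record is at step 10, where the value should be top = 36.

step 10, top = 36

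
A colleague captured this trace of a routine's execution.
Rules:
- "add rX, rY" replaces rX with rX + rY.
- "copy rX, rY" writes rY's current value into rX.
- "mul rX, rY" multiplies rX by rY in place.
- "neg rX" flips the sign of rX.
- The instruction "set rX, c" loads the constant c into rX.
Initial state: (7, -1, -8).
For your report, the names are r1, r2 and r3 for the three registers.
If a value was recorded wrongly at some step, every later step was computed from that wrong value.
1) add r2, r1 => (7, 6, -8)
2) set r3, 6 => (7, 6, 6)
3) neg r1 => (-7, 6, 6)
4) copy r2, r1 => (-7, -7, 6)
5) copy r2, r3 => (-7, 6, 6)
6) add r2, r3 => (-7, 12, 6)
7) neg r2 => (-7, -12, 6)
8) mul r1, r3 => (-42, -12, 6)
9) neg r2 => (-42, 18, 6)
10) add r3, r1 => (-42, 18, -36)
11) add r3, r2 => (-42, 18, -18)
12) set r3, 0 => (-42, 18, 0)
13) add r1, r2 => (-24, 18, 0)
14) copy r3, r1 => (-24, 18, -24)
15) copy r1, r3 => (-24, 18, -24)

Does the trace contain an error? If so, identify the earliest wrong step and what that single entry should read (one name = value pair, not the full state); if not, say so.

step 9, r2 = 12

Recomputing the run from the initial state:
step 1: r1 = 7, r2 = 6, r3 = -8
step 2: r1 = 7, r2 = 6, r3 = 6
step 3: r1 = -7, r2 = 6, r3 = 6
step 4: r1 = -7, r2 = -7, r3 = 6
step 5: r1 = -7, r2 = 6, r3 = 6
step 6: r1 = -7, r2 = 12, r3 = 6
step 7: r1 = -7, r2 = -12, r3 = 6
step 8: r1 = -42, r2 = -12, r3 = 6
step 9: r1 = -42, r2 = 12, r3 = 6
step 10: r1 = -42, r2 = 12, r3 = -36
step 11: r1 = -42, r2 = 12, r3 = -24
step 12: r1 = -42, r2 = 12, r3 = 0
step 13: r1 = -30, r2 = 12, r3 = 0
step 14: r1 = -30, r2 = 12, r3 = -30
step 15: r1 = -30, r2 = 12, r3 = -30
The first disagreement with the trace is at step 9, where the value should be r2 = 12.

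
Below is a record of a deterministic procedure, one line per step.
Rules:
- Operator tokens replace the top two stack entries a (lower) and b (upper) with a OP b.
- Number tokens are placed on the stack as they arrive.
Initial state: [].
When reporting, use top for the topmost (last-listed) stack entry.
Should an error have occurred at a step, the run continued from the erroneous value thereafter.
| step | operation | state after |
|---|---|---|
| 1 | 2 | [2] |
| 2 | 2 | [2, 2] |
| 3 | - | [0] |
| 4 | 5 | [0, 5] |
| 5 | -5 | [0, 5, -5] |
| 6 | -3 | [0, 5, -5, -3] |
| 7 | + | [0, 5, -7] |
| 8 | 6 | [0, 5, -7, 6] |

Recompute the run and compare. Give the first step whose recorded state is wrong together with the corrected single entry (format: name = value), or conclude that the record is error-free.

Recomputing the run from the initial state:
step 1: [2]
step 2: [2, 2]
step 3: [0]
step 4: [0, 5]
step 5: [0, 5, -5]
step 6: [0, 5, -5, -3]
step 7: [0, 5, -8]
step 8: [0, 5, -8, 6]
The first disagreement with the record is at step 7, where the value should be top = -8.

step 7, top = -8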